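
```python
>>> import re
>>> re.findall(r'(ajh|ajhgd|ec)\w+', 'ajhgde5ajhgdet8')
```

['ajh']

Alternation isn't longest-match — the leftmost alternative that fits at this position is chosen.
Because there's exactly one group, `findall` drops the full match and keeps group 1 from the one hit.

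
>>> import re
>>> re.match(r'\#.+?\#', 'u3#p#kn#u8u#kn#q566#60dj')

None

`re.match` won't scan ahead — the pattern has to work from the very first character.
Here position 0 doesn't satisfy it, so the call returns None.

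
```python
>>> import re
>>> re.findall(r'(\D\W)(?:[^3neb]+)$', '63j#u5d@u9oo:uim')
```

Because there's exactly one group, `findall` drops the full match and keeps group 1 from the one hit.

['j#']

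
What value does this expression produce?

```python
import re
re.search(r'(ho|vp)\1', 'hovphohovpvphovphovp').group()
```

'hoho'

A backreference is literal: `\1` must see the identical characters the first group matched.
`search` walks the string left to right and returns the first match it finds.
The match spans [4:8] → 'hoho'.
Captured: group 1 = 'ho'.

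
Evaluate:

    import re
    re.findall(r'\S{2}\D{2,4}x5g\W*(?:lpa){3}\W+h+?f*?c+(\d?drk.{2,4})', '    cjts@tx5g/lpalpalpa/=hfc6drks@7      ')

The pattern matches exactly 2 of a non-whitespace character, then 2 to 4 of a non-digit, then the literal 'x5g'; then zero or more of a non-word character, then the literal 'lpa' repeated 3 times; then one or more of a non-word character; then one or more of the literal 'h' (lazy), then zero or more of a literal 'f' (lazy), then one or more of a literal 'c'; then optionally a digit, then the literal 'drk', then 2 to 4 of any character (captured).
With a single group, `findall` returns only what that group captured — 1 item.

['6drks@7 ']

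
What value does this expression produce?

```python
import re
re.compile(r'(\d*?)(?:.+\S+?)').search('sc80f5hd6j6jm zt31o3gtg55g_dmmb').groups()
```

This matches zero or more of a digit (lazy) (captured); then one or more of any character, then one or more of a non-whitespace character (lazy) (non-capturing group).
`re.search` tries every starting position until one works.
The match spans [0:31] → 'sc80f5hd6j6jm zt31o3gtg55g_dmmb'.
Captured: group 1 = ''.

('',)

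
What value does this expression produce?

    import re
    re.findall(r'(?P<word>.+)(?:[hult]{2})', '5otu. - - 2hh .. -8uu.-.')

['5otu. - - 2hh .. -8']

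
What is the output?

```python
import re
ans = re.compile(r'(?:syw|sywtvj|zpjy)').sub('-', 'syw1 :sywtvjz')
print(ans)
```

-1 :-tvjz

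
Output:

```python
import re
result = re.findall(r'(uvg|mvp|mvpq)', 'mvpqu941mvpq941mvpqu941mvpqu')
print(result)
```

['mvp', 'mvp', 'mvp', 'mvp']

Branches in `(...|...)` are attempted left-to-right; the first branch that allows the whole pattern to succeed is taken.
Walking the string: at [0:3] match 'mvp', group 1 = 'mvp'; at [8:11] match 'mvp', group 1 = 'mvp'; at [15:18] match 'mvp', group 1 = 'mvp'; at [23:26] match 'mvp', group 1 = 'mvp'.
Because there's exactly one group, `findall` drops the full match and keeps group 1 from each hit.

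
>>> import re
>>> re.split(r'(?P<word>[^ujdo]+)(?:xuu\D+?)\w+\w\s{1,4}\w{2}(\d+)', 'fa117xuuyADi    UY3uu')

['', 'fa117', '3', 'uu']

With a capturing group present, the delimiter's captured portion is kept in the result list.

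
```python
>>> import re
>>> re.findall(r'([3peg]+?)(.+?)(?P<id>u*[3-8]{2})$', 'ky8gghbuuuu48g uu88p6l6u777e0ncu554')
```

[('g', 'ghbuuuu48g uu88p6l6u777e0ncu5', '54')]

3 groups means the one result is a tuple of 3 captured strings — 1 here.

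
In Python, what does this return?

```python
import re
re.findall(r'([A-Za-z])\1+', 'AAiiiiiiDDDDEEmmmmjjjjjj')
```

['A', 'i', 'D', 'E', 'm', 'j']

The backreference `\1` re-matches whatever the first group consumed, character for character.
One capturing group, so `findall` returns just the captured substring from each match — 6 in all.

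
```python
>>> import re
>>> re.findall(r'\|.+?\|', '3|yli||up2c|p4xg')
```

Because the quantifier is non-greedy, it stops expanding at the earliest point where the rest of the pattern can succeed.
Matches: at [1:6] → '|yli|'; at [6:12] → '|up2c|'.
No capturing groups, so `findall` returns the 2 full match strings.

['|yli|', '|up2c|']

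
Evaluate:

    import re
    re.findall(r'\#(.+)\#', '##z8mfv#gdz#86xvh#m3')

['#z8mfv#gdz#86xvh']

Scanning left to right: at [0:18] match '##z8mfv#gdz#86xvh#', group 1 = '#z8mfv#gdz#86xvh'.
`findall` collects group 1 from the one match (1 total).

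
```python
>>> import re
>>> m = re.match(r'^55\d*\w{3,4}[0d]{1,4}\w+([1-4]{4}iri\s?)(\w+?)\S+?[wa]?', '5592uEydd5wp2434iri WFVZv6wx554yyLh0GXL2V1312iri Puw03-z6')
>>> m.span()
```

The pattern matches anchored at the start of the string; then the literal '55', then zero or more of a digit, then 3 to 4 of a word character; then 1 to 4 of one of [0d], then one or more of a word character; then exactly 4 of a character in [1-4], then the literal 'iri', then optionally whitespace (captured); then one or more of a word character (lazy) (captured); then one or more of a non-whitespace character (lazy), then optionally one of [wa].
A `+?`/`*?`/`{m,n}?` starts at its minimum and grows only as far as needed for what follows to match.
`match` is anchored at position 0; if the pattern doesn't fit there, it returns None.
The match spans [0:22] → '5592uEydd5wp2434iri WF'.
Captured: group 1 = '2434iri ', group 2 = 'W'.

(0, 22)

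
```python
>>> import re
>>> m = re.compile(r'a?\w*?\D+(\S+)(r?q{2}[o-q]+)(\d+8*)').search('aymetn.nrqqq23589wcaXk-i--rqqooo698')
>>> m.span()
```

Pattern: optionally a literal 'a', then zero or more of a word character (lazy), then one or more of a non-digit; then one or more of a non-whitespace character (captured); then optionally a literal 'r', then exactly 2 of a literal 'q', then one or more of a character in [o-q] (captured); then one or more of a digit, then zero or more of the literal '8' (captured).
`re.search` scans for the first position where the pattern succeeds.
The match spans [0:35] → 'aymetn.nrqqq23589wcaXk-i--rqqooo698'.
Captured: group 1 = '23589wcaXk-i--r', group 2 = 'qqooo', group 3 = '698'.

(0, 35)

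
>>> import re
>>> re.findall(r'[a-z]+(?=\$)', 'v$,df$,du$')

['v', 'df', 'du']

Because the assertion is zero-width, the text it checks is not consumed and won't appear in the result.
Matches: at [0:1] → 'v'; at [3:5] → 'df'; at [7:9] → 'du'.
No capturing groups, so `findall` returns the 3 full match strings.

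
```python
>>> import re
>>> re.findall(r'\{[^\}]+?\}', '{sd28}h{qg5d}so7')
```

['{sd28}', '{qg5d}']

With no groups in the pattern, `findall` gives back each whole match — 2 here.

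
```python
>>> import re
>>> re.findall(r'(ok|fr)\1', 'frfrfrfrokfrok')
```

['fr', 'fr']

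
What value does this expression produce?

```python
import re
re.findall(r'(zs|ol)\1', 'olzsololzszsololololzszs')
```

`\1` has to match the exact text group 1 already captured.
Scanning left to right: at [4:8] match 'olol', group 1 = 'ol'; at [8:12] match 'zszs', group 1 = 'zs'; at [12:16] match 'olol', group 1 = 'ol'; at [16:20] match 'olol', group 1 = 'ol'; at [20:24] match 'zszs', group 1 = 'zs'.
With a single group, `findall` returns only what that group captured — 5 items.

['ol', 'zs', 'ol', 'ol', 'zs']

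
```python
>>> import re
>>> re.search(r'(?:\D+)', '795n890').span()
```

(3, 4)

Pattern: one or more of a non-digit (non-capturing group).
Unlike `match`, `search` isn't anchored — it looks for the pattern anywhere in the string.
The match spans [3:4] → 'n'.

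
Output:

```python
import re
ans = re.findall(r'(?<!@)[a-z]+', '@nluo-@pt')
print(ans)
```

A negative assertion filters positions out without eating any characters.
With no groups in the pattern, `findall` gives back each whole match — 2 here.

['luo', 't']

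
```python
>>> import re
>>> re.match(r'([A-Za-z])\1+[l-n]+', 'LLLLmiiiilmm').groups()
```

('L',)

The match spans [0:5] → 'LLLLm'.
Captured: group 1 = 'L'.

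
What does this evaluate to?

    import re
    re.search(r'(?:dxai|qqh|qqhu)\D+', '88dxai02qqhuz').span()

The match spans [8:13] → 'qqhuz'.

(8, 13)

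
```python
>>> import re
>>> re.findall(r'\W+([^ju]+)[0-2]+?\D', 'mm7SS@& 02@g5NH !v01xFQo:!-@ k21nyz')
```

['02@g5NH !v01xFQo:!-@ k2']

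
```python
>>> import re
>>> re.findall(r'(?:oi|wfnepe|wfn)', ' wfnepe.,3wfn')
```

Alternation tries branches left to right and keeps the first one that lets the overall match succeed at that position.
`findall` yields the raw match text (2 of them) because the pattern has no groups.

['wfnepe', 'wfn']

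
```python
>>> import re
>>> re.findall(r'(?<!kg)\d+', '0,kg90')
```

A negative assertion filters positions out without eating any characters.
`findall` yields the raw match text (2 of them) because the pattern has no groups.

['0', '0']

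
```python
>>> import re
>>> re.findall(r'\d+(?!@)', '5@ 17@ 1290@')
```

Because the assertion is negative and zero-width, positions next to the forbidden text are skipped.
`findall` yields the raw match text (2 of them) because the pattern has no groups.

['1', '129']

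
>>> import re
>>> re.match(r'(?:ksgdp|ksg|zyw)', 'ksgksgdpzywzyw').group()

`re.match` won't scan ahead — the pattern has to work from the very first character.
The match spans [0:3] → 'ksg'.

'ksg'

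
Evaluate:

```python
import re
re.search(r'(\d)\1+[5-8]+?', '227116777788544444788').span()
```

`\1` has to match the exact text group 1 already captured.
The match spans [0:3] → '227'.

(0, 3)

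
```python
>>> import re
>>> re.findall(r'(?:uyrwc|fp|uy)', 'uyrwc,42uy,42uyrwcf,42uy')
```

Alternation isn't longest-match — the leftmost alternative that fits at this position is chosen.
With no groups in the pattern, `findall` gives back each whole match — 4 here.

['uyrwc', 'uy', 'uyrwc', 'uy']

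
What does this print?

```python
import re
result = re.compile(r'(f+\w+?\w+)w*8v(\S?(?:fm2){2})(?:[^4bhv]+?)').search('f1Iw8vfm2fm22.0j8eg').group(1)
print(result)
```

f1Iw

The match spans [0:13] → 'f1Iw8vfm2fm22'.
Captured: group 1 = 'f1Iw', group 2 = 'fm2fm2'.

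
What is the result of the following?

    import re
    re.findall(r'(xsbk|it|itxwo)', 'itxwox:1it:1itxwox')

The regex engine tests alternatives in the order written; an earlier branch that matches wins even if a later one would match more.
Matches: at [0:2] match 'it', group 1 = 'it'; at [8:10] match 'it', group 1 = 'it'; at [12:14] match 'it', group 1 = 'it'.
Because there's exactly one group, `findall` drops the full match and keeps group 1 from each hit.

['it', 'it', 'it']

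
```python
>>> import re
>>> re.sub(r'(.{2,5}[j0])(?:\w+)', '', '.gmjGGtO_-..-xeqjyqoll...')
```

Each match is replaced by ''.

'-....'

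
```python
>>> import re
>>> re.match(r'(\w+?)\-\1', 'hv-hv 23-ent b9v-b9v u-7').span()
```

(0, 5)

A backreference is literal: `\1` must see the identical characters the first group matched.
`match` is anchored at position 0; if the pattern doesn't fit there, it returns None.
The match spans [0:5] → 'hv-hv'.
Captured: group 1 = 'hv'.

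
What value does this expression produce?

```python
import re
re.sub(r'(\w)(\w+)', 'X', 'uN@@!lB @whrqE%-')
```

The pattern matches a word character (captured); then one or more of a word character (captured).
Matches: at [0:2] → 'uN'; at [5:7] → 'lB'; at [9:14] → 'whrqE'.
Each match is replaced by 'X'.

'X@@!X @X%-'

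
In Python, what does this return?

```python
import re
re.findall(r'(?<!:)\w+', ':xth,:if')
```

`(?!…)`/`(?<!…)` only lets a position through if the neighbouring text does NOT match; no characters are consumed.
`findall` yields the raw match text (2 of them) because the pattern has no groups.

['th', 'f']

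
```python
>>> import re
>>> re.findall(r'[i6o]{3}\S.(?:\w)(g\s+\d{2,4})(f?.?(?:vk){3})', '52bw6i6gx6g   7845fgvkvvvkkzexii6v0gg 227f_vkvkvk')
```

[('g 227', 'f_vkvkvk')]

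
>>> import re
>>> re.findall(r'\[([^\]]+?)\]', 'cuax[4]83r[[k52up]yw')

['4', '[k52up']

Because there's exactly one group, `findall` drops the full match and keeps group 1 from each hit.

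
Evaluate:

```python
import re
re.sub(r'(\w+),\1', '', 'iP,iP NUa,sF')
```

' NUa,sF'

`\1` is not a pattern — it's the concrete string captured by group 1, re-applied verbatim.
Matches: at [0:5] → 'iP,iP'.
`sub` substitutes '' at each match site.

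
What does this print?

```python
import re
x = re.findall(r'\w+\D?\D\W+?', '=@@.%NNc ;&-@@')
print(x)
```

['NNc ;&']

Pattern: one or more of a word character; then optionally a non-digit, then a non-digit; then one or more of a non-word character (lazy).
Lazy quantifiers expand one character at a time until the remainder of the pattern can match.
Scanning left to right: at [5:11] → 'NNc ;&'.
`findall` yields the raw match text (1 of them) because the pattern has no groups.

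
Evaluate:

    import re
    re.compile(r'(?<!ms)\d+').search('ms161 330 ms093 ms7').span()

A negative assertion filters positions out without eating any characters.
`re.search` tries every starting position until one works.
The match spans [3:5] → '61'.

(3, 5)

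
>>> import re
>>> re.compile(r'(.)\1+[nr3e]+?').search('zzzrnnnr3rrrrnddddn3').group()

'zzzr'

A backreference is literal: `\1` must see the identical characters the first group matched.
The match spans [0:4] → 'zzzr'.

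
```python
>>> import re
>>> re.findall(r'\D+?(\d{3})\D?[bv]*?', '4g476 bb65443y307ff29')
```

A `+?`/`*?`/`{m,n}?` starts at its minimum and grows only as far as needed for what follows to match.
Because there's exactly one group, `findall` drops the full match and keeps group 1 from each hit.

['476', '654', '307']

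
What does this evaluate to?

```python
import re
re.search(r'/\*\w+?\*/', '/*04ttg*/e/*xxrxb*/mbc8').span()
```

(0, 9)

`re.search` scans for the first position where the pattern succeeds.
The match spans [0:9] → '/*04ttg*/'.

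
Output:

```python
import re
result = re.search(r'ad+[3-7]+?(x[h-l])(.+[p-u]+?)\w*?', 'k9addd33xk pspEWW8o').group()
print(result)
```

This matches a literal 'a', then one or more of a literal 'd', then one or more of a character in [3-7] (lazy); then a literal 'x', then a character in [h-l] (captured); then one or more of any character, then one or more of a character in [p-u] (lazy) (captured); then zero or more of a word character (lazy).
`re.search` tries every starting position until one works.
The match spans [2:14] → 'addd33xk psp'.
Captured: group 1 = 'xk', group 2 = ' psp'.

addd33xk psp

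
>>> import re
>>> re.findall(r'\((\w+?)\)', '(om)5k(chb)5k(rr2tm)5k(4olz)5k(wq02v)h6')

Because there's exactly one group, `findall` drops the full match and keeps group 1 from each hit.

['om', 'chb', 'rr2tm', '4olz', 'wq02v']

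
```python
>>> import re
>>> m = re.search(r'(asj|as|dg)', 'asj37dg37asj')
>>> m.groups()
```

('asj',)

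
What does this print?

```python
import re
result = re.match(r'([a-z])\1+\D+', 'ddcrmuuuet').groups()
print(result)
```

('d',)

The backreference `\1` re-matches whatever the first group consumed, character for character.
`match` is anchored at position 0; if the pattern doesn't fit there, it returns None.
The match spans [0:10] → 'ddcrmuuuet'.
Captured: group 1 = 'd'.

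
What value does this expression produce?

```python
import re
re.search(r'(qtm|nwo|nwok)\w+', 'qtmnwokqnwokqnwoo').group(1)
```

Unlike `match`, `search` isn't anchored — it looks for the pattern anywhere in the string.
The match spans [0:17] → 'qtmnwokqnwokqnwoo'.
Captured: group 1 = 'qtm'.

'qtm'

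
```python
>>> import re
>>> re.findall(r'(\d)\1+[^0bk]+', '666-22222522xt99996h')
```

['6']

A backreference is literal: `\1` must see the identical characters the first group matched.
One capturing group, so `findall` returns just the captured substring from the one match — 1 in all.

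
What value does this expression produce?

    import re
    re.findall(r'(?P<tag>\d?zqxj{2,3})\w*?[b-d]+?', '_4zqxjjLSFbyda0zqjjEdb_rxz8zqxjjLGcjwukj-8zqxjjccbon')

['4zqxjj', '8zqxjj', '8zqxjj']

With the lazy modifier that quantifier settles for the fewest repetitions that let the rest of the pattern succeed (the atoms after it are unaffected and can still be greedy).
With a single group, `findall` returns only what that group captured — 3 items.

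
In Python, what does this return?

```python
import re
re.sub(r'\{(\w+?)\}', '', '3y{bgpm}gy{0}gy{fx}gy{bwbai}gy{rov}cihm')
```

Matches: at [2:8] → '{bgpm}'; at [10:13] → '{0}'; at [15:19] → '{fx}'; at [21:28] → '{bwbai}'; at [30:35] → '{rov}'.
Every occurrence is swapped for ''.

'3ygygygygycihm'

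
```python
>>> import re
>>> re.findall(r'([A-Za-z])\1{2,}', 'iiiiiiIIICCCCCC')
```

['i', 'I', 'C']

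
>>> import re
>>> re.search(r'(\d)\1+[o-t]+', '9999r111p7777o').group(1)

`\1` has to match the exact text group 1 already captured.
`re.search` scans for the first position where the pattern succeeds.
The match spans [0:5] → '9999r'.
Captured: group 1 = '9'.

'9'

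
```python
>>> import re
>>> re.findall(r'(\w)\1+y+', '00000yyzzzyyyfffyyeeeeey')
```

['0', 'z', 'f', 'e']

The backreference `\1` re-matches whatever the first group consumed, character for character.
Matches: at [0:7] match '00000yy', group 1 = '0'; at [7:13] match 'zzzyyy', group 1 = 'z'; at [13:18] match 'fffyy', group 1 = 'f'; at [18:24] match 'eeeeey', group 1 = 'e'.
Because there's exactly one group, `findall` drops the full match and keeps group 1 from each hit.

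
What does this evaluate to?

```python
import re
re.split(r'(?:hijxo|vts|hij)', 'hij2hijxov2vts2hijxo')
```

Alternation isn't longest-match — the leftmost alternative that fits at this position is chosen.
Splitting on the pattern gives 5 pieces.

['', '2', 'v2', '2', '']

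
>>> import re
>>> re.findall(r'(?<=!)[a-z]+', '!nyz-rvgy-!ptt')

['nyz', 'ptt']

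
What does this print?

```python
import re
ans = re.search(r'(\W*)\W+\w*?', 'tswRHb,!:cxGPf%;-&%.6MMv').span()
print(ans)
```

The pattern matches zero or more of a non-word character (captured); then one or more of a non-word character, then zero or more of a word character (lazy).
A non-greedy quantifier consumes as few characters as it can — just enough that the remainder of the pattern still matches from where it stops; whatever follows it matches normally.
Unlike `match`, `search` isn't anchored — it looks for the pattern anywhere in the string.
The match spans [6:9] → ',!:'.
Captured: group 1 = ',!'.

(6, 9)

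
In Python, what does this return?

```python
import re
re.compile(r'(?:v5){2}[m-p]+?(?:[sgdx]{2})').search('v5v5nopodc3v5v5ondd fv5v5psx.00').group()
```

This matches the literal 'v5' repeated 2 times, then one or more of a character in [m-p] (lazy); then exactly 2 of one of [sgdx] (non-capturing group).
Unlike `match`, `search` isn't anchored — it looks for the pattern anywhere in the string.
The match spans [11:19] → 'v5v5ondd'.

'v5v5ondd'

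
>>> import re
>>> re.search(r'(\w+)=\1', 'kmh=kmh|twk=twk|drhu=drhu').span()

After group 1 captures some text, `\1` only succeeds where that same text appears again.
The match spans [0:7] → 'kmh=kmh'.

(0, 7)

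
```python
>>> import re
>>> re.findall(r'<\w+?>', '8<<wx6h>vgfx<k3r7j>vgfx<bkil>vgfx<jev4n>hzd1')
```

['<wx6h>', '<k3r7j>', '<bkil>', '<jev4n>']

Scanning left to right: at [2:8] → '<wx6h>'; at [12:19] → '<k3r7j>'; at [23:29] → '<bkil>'; at [33:40] → '<jev4n>'.
Since nothing is captured, `findall` lists the 4 matched substrings directly.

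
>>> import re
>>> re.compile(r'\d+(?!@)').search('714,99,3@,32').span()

(0, 3)

Because the assertion is negative and zero-width, positions next to the forbidden text are skipped.
The match spans [0:3] → '714'.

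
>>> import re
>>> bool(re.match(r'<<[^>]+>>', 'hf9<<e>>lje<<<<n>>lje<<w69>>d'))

False

`match` is anchored at position 0; if the pattern doesn't fit there, it returns None.
Here the pattern fails at index 0, so the call returns None, and `bool(None)` is False.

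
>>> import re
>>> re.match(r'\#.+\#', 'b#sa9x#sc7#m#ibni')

None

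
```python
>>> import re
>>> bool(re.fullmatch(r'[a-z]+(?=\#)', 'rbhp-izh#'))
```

False

The positive lookaround only admits positions where the adjacent text matches; those characters stay outside the span.
`re.fullmatch` is like wrapping the pattern in `^…$` (in single-line mode).
Here the string isn't matched end-to-end, so the call returns None, and `bool(None)` is False.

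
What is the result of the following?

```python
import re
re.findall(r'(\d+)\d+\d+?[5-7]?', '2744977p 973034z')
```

['27449', '9730']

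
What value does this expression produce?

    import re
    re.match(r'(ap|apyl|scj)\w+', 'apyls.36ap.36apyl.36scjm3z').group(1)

'ap'

Alternation tries branches left to right and keeps the first one that lets the overall match succeed at that position.
With `match`, the pattern is implicitly anchored at the beginning.
The match spans [0:5] → 'apyls'.
Captured: group 1 = 'ap'.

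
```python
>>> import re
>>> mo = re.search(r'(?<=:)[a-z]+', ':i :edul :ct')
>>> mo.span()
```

(1, 2)

The positive lookaround only admits positions where the adjacent text matches; those characters stay outside the span.
The match spans [1:2] → 'i'.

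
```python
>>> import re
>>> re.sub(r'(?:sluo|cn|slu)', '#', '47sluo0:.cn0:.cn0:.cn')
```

'47#0:.#0:.#0:.#'

`|` is ordered: at each position the engine commits to the first alternative that works.
Matches: at [2:6] → 'sluo'; at [9:11] → 'cn'; at [14:16] → 'cn'; at [19:21] → 'cn'.
`sub` substitutes '#' at each match site.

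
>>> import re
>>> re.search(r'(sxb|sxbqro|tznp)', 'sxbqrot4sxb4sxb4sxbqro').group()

'sxb'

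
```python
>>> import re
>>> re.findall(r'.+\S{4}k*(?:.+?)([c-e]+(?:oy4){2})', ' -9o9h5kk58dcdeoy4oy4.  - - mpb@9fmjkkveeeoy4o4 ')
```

['eoy4oy4']

This matches one or more of any character; then exactly 4 of a non-whitespace character, then zero or more of the literal 'k'; then one or more of any character (lazy) (non-capturing group); then one or more of a character in [c-e], then the literal 'oy4' repeated 2 times (captured).
Scanning left to right: at [0:21] match ' -9o9h5kk58dcdeoy4oy4', group 1 = 'eoy4oy4'.
`findall` collects group 1 from the one match (1 total).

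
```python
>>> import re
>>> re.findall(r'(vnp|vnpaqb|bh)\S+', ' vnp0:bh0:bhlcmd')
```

Matches: at [1:16] match 'vnp0:bh0:bhlcmd', group 1 = 'vnp'.
With a single group, `findall` returns only what that group captured — 1 item.

['vnp']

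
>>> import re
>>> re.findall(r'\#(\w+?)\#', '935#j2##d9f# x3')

['j2', 'd9f']

Matches: at [3:7] match '#j2#', group 1 = 'j2'; at [7:12] match '#d9f#', group 1 = 'd9f'.
Because there's exactly one group, `findall` drops the full match and keeps group 1 from each hit.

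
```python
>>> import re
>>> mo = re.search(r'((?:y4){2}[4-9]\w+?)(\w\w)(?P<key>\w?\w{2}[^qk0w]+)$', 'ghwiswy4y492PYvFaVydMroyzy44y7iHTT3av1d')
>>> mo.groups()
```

('y4y492', 'PY', 'vFaVydMroyzy44y7iHTT3av1d')

Pattern: the literal 'y4' repeated 2 times, then a character in [4-9], then one or more of a word character (lazy) (captured); then a word character, then a word character (captured); then optionally a word character, then exactly 2 of a word character, then one or more of any character except [qk0w] (captured as 'key'); then anchored at the end.
`search` walks the string left to right and returns the first match it finds.
The match spans [6:39] → 'y4y492PYvFaVydMroyzy44y7iHTT3av1d'.
Captured: group 1 = 'y4y492', group 2 = 'PY', group 3 = 'vFaVydMroyzy44y7iHTT3av1d'.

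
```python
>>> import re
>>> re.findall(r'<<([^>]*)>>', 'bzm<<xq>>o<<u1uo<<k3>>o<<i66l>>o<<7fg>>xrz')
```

With a single group, `findall` returns only what that group captured — 4 items.

['xq', 'u1uo<<k3', 'i66l', '7fg']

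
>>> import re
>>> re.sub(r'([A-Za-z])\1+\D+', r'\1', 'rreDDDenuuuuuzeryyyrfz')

`\1` is not a pattern — it's the concrete string captured by group 1, re-applied verbatim.
Each match is replaced using the text its own group 1 captured.

'r'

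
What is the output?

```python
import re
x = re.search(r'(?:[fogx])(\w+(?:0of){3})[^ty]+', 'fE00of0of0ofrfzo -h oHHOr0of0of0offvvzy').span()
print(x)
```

(0, 38)

The match spans [0:38] → 'fE00of0of0ofrfzo -h oHHOr0of0of0offvvz'.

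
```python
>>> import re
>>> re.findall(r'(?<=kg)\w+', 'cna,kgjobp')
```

Because the assertion is zero-width, the text it checks is not consumed and won't appear in the result.
Scanning left to right: at [6:10] → 'jobp'.
Since nothing is captured, `findall` lists the 1 matched substring directly.

['jobp']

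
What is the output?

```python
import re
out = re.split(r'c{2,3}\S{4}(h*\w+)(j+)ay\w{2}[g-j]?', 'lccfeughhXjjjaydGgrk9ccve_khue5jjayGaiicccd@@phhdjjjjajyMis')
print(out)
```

['l', 'hhXjjjaydGgrk9ccve_khue5j', 'j', 'icccd@@phhdjjjjajyMis']

Pattern: 2 to 3 of the literal 'c', then exactly 4 of a non-whitespace character; then zero or more of a literal 'h', then one or more of a word character (captured); then one or more of a literal 'j' (captured); then the literal 'ay', then exactly 2 of a word character, then optionally a character in [g-j].
Matches to split on: at [1:38] → 'ccfeughhXjjjaydGgrk9ccve_khue5jjayGai'.
The group in the pattern means `split` returns the separators' captures alongside the pieces.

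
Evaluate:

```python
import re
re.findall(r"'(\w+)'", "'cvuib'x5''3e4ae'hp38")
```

Scanning left to right: at [0:7] match "'cvuib'", group 1 = 'cvuib'; at [10:17] match "'3e4ae'", group 1 = '3e4ae'.
`findall` collects group 1 from each match (2 total).

['cvuib', '3e4ae']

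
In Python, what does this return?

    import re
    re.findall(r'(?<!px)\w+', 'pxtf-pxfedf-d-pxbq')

['pxtf', 'pxfedf', 'd', 'pxbq']

The negative lookahead/lookbehind blocks any match where the forbidden context is present.
No capturing groups, so `findall` returns the 4 full match strings.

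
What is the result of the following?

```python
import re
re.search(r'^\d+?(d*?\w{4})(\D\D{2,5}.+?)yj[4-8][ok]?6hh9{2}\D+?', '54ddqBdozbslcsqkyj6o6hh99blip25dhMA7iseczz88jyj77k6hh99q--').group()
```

Pattern: anchored at the start of the string; then one or more of a digit (lazy); then zero or more of a literal 'd' (lazy), then exactly 4 of a word character (captured); then a non-digit, then 2 to 5 of a non-digit, then one or more of any character (lazy) (captured); then the literal 'yj', then a character in [4-8], then optionally one of [ok]; then the literal '6hh', then exactly 2 of a literal '9', then one or more of a non-digit (lazy).
`search` walks the string left to right and returns the first match it finds.
The match spans [0:26] → '54ddqBdozbslcsqkyj6o6hh99b'.
Captured: group 1 = '4ddq', group 2 = 'Bdozbslcsqk'.

'54ddqBdozbslcsqkyj6o6hh99b'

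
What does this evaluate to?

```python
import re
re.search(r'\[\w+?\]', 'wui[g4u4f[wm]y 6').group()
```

`re.search` tries every starting position until one works.
The match spans [9:13] → '[wm]'.

'[wm]'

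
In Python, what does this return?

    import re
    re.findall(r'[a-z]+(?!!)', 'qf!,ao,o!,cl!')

The negative lookahead/lookbehind blocks any match where the forbidden context is present.
Scanning left to right: at [0:1] → 'q'; at [4:6] → 'ao'; at [10:11] → 'c'.
`findall` yields the raw match text (3 of them) because the pattern has no groups.

['q', 'ao', 'c']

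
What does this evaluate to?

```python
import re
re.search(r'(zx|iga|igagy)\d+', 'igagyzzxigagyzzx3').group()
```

`re.search` scans for the first position where the pattern succeeds.
The match spans [14:17] → 'zx3'.
Captured: group 1 = 'zx'.

'zx3'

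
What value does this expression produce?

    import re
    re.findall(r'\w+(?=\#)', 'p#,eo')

The positive lookaround only admits positions where the adjacent text matches; those characters stay outside the span.
Matches: at [0:1] → 'p'.
`findall` yields the raw match text (1 of them) because the pattern has no groups.

['p']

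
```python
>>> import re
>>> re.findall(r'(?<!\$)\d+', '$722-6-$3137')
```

`(?!…)`/`(?<!…)` only lets a position through if the neighbouring text does NOT match; no characters are consumed.
With no groups in the pattern, `findall` gives back each whole match — 3 here.

['22', '6', '137']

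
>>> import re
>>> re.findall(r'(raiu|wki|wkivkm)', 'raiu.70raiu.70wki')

['raiu', 'raiu', 'wki']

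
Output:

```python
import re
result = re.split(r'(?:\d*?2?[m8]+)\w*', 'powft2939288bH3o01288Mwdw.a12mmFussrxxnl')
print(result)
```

['powft', '.a', '']

The pattern matches zero or more of a digit (lazy), then optionally a literal '2', then one or more of one of [m8] (non-capturing group); then zero or more of a word character.
Each match becomes a cut point; 3 segments remain.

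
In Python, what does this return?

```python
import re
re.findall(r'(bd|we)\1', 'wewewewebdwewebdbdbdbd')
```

['we', 'we', 'we', 'bd', 'bd']

`\1` has to match the exact text group 1 already captured.
Scanning left to right: at [0:4] match 'wewe', group 1 = 'we'; at [4:8] match 'wewe', group 1 = 'we'; at [10:14] match 'wewe', group 1 = 'we'; at [14:18] match 'bdbd', group 1 = 'bd'; at [18:22] match 'bdbd', group 1 = 'bd'.
With a single group, `findall` returns only what that group captured — 5 items.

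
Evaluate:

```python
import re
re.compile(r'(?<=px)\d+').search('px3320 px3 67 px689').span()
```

(2, 6)

Because the assertion is zero-width, the text it checks is not consumed and won't appear in the result.
The match spans [2:6] → '3320'.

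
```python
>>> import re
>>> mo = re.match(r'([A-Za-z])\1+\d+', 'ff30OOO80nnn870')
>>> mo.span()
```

`re.match` only tries the pattern at the start of the string.
The match spans [0:4] → 'ff30'.

(0, 4)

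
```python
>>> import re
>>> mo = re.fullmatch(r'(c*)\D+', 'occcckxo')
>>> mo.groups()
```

('',)

Pattern: zero or more of a literal 'c' (captured); then one or more of a non-digit.
For `fullmatch`, every character of the input must be accounted for by the pattern.
The match spans [0:8] → 'occcckxo'.
Captured: group 1 = ''.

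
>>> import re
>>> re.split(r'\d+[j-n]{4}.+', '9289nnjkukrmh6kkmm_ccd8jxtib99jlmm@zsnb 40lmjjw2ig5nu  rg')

['', '']

Pattern: one or more of a digit; then exactly 4 of a character in [j-n], then one or more of any character.
Matches to split on: at [0:57] → '9289nnjkukrmh6kkmm_ccd8jxtib99jlmm@zsnb 40lmjjw2ig5nu  rg'.
The string is cut at each match, leaving 2 pieces.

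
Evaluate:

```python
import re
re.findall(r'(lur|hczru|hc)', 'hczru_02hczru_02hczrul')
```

['hczru', 'hczru', 'hczru']

The regex engine tests alternatives in the order written; an earlier branch that matches wins even if a later one would match more.
Scanning left to right: at [0:5] match 'hczru', group 1 = 'hczru'; at [8:13] match 'hczru', group 1 = 'hczru'; at [16:21] match 'hczru', group 1 = 'hczru'.
Because there's exactly one group, `findall` drops the full match and keeps group 1 from each hit.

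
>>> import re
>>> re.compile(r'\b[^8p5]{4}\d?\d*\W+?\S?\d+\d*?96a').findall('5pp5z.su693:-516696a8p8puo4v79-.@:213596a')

Pattern: a word boundary (`\b`, zero-width); then exactly 4 of any character except [8p5], then optionally a digit, then zero or more of a digit; then one or more of a non-word character (lazy); then optionally a non-whitespace character, then one or more of a digit; then zero or more of a digit (lazy), then the literal '96a'.
Scanning left to right: at [5:20] → '.su693:-516696a'.
`findall` yields the raw match text (1 of them) because the pattern has no groups.

['.su693:-516696a']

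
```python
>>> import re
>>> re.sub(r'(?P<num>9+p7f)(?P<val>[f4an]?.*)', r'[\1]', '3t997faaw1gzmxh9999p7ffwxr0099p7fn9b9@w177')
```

'3t997faaw1gzmxh[9999p7f]'

Pattern: one or more of a literal '9', then the literal 'p7f' (captured as 'num'); then optionally one of [f4an], then zero or more of any character (captured as 'val').
The replacement refers to a captured group, so each match is rewritten using its own captured text.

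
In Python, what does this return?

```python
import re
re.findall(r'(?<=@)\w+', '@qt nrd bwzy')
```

['qt']

The positive lookaround only admits positions where the adjacent text matches; those characters stay outside the span.
Walking the string: at [1:3] → 'qt'.
With no groups in the pattern, `findall` gives back each whole match — 1 here.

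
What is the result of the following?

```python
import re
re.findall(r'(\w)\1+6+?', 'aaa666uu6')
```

The backreference `\1` re-matches whatever the first group consumed, character for character.
Matches: at [0:4] match 'aaa6', group 1 = 'a'; at [6:9] match 'uu6', group 1 = 'u'.
Because there's exactly one group, `findall` drops the full match and keeps group 1 from each hit.

['a', 'u']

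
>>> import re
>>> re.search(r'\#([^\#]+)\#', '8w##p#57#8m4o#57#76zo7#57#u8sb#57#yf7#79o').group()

`re.search` scans for the first position where the pattern succeeds.
The match spans [3:6] → '#p#'.
Captured: group 1 = 'p'.

'#p#'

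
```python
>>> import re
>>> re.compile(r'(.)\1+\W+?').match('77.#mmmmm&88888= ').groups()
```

('7',)

The backreference `\1` re-matches whatever the first group consumed, character for character.
With `match`, the pattern is implicitly anchored at the beginning.
The match spans [0:3] → '77.'.
Captured: group 1 = '7'.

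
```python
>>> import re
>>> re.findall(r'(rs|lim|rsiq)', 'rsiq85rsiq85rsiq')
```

['rs', 'rs', 'rs']

Alternation isn't longest-match — the leftmost alternative that fits at this position is chosen.
With a single group, `findall` returns only what that group captured — 3 items.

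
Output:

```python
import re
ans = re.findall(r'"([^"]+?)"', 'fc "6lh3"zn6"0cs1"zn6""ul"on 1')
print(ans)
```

Because there's exactly one group, `findall` drops the full match and keeps group 1 from each hit.

['6lh3', '0cs1', 'ul']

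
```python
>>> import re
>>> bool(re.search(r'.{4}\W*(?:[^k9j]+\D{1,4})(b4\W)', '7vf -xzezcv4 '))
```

False

This matches exactly 4 of any character, then zero or more of a non-word character; then one or more of any character except [k9j], then 1 to 4 of a non-digit (non-capturing group); then the literal 'b4', then a non-word character (captured).
Unlike `match`, `search` isn't anchored — it looks for the pattern anywhere in the string.
Here nothing in the string fits, so the call returns None, and `bool(None)` is False.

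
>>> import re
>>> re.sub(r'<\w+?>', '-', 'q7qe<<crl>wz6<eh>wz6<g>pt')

'q7qe<-wz6-wz6-pt'

Every occurrence is swapped for '-'.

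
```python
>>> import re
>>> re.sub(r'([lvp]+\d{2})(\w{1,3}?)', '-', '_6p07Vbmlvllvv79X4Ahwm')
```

'_6-bm-4Ahwm'

A non-greedy quantifier consumes as few characters as it can — just enough that the remainder of the pattern still matches from where it stops; whatever follows it matches normally.
`sub` substitutes '-' at each match site.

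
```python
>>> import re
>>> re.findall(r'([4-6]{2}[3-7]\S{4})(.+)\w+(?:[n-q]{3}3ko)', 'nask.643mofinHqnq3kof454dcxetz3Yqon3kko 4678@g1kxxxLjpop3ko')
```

The pattern matches exactly 2 of a character in [4-6], then a character in [3-7], then exactly 4 of a non-whitespace character (captured); then one or more of any character (captured); then one or more of a word character; then exactly 3 of a character in [n-q], then the literal '3ko' (non-capturing group).
Multiple groups make `findall` return tuples — one 2-tuple for the one match.

[('643mofi', 'nHqnq3kof454dcxetz3Yqon3kko 4678@g1kxxxL')]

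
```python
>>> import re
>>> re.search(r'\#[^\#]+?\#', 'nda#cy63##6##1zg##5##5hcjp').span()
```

(3, 9)

The match spans [3:9] → '#cy63#'.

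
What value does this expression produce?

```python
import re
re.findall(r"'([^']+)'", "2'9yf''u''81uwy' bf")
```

Matches: at [1:6] match "'9yf'", group 1 = '9yf'; at [6:9] match "'u'", group 1 = 'u'; at [9:16] match "'81uwy'", group 1 = '81uwy'.
`findall` collects group 1 from each match (3 total).

['9yf', 'u', '81uwy']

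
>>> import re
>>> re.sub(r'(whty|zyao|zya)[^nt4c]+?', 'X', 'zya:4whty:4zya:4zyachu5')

`sub` substitutes 'X' at each match site.

'X4X4X4zyachu5'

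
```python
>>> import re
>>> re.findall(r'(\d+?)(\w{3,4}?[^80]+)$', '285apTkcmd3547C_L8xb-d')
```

This matches one or more of a digit (lazy) (captured); then 3 to 4 of a word character (lazy), then one or more of any character except [80] (captured); then anchored at the end.
Matches: at [10:22] match '3547C_L8xb-d', groups = ('3547', 'C_L8xb-d').
With 2 capturing groups, `findall` returns a 2-tuple per match.

[('3547', 'C_L8xb-d')]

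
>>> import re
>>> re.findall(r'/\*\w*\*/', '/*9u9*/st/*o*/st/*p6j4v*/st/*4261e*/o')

['/*9u9*/', '/*o*/', '/*p6j4v*/', '/*4261e*/']

Since nothing is captured, `findall` lists the 4 matched substrings directly.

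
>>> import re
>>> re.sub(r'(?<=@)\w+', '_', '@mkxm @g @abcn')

'@_ @_ @_'

Because the assertion is zero-width, the text it checks is not consumed and won't appear in the result.
Matches: at [1:5] → 'mkxm'; at [7:8] → 'g'; at [10:14] → 'abcn'.
Each match is replaced by '_'.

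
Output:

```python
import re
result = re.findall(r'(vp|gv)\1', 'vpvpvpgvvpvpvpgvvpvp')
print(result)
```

['vp', 'vp', 'vp']

The backreference `\1` re-matches whatever the first group consumed, character for character.
One capturing group, so `findall` returns just the captured substring from each match — 3 in all.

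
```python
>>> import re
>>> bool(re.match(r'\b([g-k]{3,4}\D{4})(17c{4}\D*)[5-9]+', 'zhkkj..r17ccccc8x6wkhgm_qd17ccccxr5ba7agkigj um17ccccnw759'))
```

This matches a word boundary (`\b`, zero-width); then 3 to 4 of a character in [g-k], then exactly 4 of a non-digit (captured); then the literal '17', then exactly 4 of the literal 'c', then zero or more of a non-digit (captured); then one or more of a character in [5-9].
`re.match` won't scan ahead — the pattern has to work from the very first character.
Here the pattern fails at index 0, so the call returns None, and `bool(None)` is False.

False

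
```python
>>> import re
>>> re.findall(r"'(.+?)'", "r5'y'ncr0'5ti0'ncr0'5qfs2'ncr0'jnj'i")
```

Because there's exactly one group, `findall` drops the full match and keeps group 1 from each hit.

['y', '5ti0', '5qfs2', 'jnj']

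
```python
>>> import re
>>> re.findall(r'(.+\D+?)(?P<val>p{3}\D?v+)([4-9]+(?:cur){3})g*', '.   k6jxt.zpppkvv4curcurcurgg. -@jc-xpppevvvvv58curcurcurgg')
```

[('.   k6jxt.zpppkvv4curcurcurgg. -@jc-x', 'pppevvvvv', '58curcurcur')]

Pattern: one or more of any character, then one or more of a non-digit (lazy) (captured); then exactly 3 of a literal 'p', then optionally a non-digit, then one or more of a literal 'v' (captured as 'val'); then one or more of a character in [4-9], then the literal 'cur' repeated 3 times (captured); then zero or more of a literal 'g'.
Multiple groups make `findall` return tuples — one 3-tuple for the one match.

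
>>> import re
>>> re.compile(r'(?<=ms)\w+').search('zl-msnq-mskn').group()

The positive lookaround only admits positions where the adjacent text matches; those characters stay outside the span.
The match spans [5:7] → 'nq'.

'nq'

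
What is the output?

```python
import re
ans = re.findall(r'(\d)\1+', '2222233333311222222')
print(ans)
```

`\1` is not a pattern — it's the concrete string captured by group 1, re-applied verbatim.
With a single group, `findall` returns only what that group captured — 4 items.

['2', '3', '1', '2']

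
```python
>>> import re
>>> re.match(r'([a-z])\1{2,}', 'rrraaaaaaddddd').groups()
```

('r',)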